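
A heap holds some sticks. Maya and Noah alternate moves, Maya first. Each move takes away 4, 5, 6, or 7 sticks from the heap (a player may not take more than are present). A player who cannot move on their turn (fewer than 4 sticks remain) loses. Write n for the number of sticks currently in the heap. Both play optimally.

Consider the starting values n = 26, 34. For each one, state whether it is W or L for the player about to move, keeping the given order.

Build the W/L table. Terminal = L. A non-terminal position is W if it has a move to some L; otherwise it is L.
n=0: no move → L
n=1: no move → L
n=2: no move → L
n=3: no move → L
n=4: →0(L), so W
n=5: →1(L), so W
n=6: →2(L), so W
n=7: →3(L), so W
n=8: →3(L), so W
n=9: →3(L), so W
n=10: →3(L), so W
n=11: →7(W), 6(W), 5(W), 4(W) — all W, so L
n=12: →8(W), 7(W), 6(W), 5(W) — all W, so L
n=13: →9(W), 8(W), 7(W), 6(W) — all W, so L
n=14: →10(W), 9(W), 8(W), 7(W) — all W, so L
n=15: →11(L), so W
n=16: →12(L), so W
n=17: →13(L), so W
n=18: →14(L), so W
n=19: →14(L), so W
n=20: →14(L), so W
n=21: →14(L), so W
n=22: →18(W), 17(W), 16(W), 15(W) — all W, so L
n=23: →19(W), 18(W), 17(W), 16(W) — all W, so L
n=24: →20(W), 19(W), 18(W), 17(W) — all W, so L
n=25: →21(W), 20(W), 19(W), 18(W) — all W, so L
n=26: →22(L), so W
n=27: →23(L), so W
n=28: →24(L), so W
n=29: →25(L), so W
n=30: →25(L), so W
n=31: →25(L), so W
n=32: →25(L), so W
n=33: →29(W), 28(W), 27(W), 26(W) — all W, so L
n=34: →30(W), 29(W), 28(W), 27(W) — all W, so L

26: W, 34: L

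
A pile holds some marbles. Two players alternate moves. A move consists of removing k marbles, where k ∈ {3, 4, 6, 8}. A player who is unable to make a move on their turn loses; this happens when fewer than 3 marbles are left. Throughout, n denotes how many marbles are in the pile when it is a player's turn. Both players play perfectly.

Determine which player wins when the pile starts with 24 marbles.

The second player wins.

Work bottom-up. With no move the player to move loses. Otherwise the position is W if at least one move leads to an L position for the opponent, and L if every move leads to a W.
n=0: no move → L
n=1: no move → L
n=2: no move → L
n=3: can move to 0, which is L ⇒ W
n=4: can move to 1, which is L ⇒ W
n=5: can move to 2, which is L ⇒ W
n=6: can move to 2, which is L ⇒ W
n=7: can move to 1, which is L ⇒ W
n=8: can move to 2, which is L ⇒ W
n=9: can move to 1, which is L ⇒ W
n=10: can move to 2, which is L ⇒ W
n=11: moves to 8(W), 7(W), 5(W), 3(W); every one is W ⇒ L
n=12: moves to 9(W), 8(W), 6(W), 4(W); every one is W ⇒ L
n=13: moves to 10(W), 9(W), 7(W), 5(W); every one is W ⇒ L
n=14: can move to 11, which is L ⇒ W
n=15: can move to 12, which is L ⇒ W
n=16: can move to 13, which is L ⇒ W
n=17: can move to 13, which is L ⇒ W
n=18: can move to 12, which is L ⇒ W
n=19: can move to 13, which is L ⇒ W
n=20: can move to 12, which is L ⇒ W
n=21: can move to 13, which is L ⇒ W
n=22: moves to 19(W), 18(W), 16(W), 14(W); every one is W ⇒ L
n=23: moves to 20(W), 19(W), 17(W), 15(W); every one is W ⇒ L
n=24: moves to 21(W), 20(W), 18(W), 16(W); every one is W ⇒ L
Every move from 24 reaches a W position, so the mover loses.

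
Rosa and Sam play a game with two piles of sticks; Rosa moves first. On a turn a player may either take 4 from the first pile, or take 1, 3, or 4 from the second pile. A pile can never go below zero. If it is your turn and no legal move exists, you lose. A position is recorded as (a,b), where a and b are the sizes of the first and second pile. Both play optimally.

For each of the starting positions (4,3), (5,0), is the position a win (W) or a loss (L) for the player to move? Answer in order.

(4,3): L, (5,0): W

Positions with no move are L. A position that does have a move is losing for the player to move precisely when every available move leads to a winning position for the opponent. Fill in the labels:
No move ever increases a pile, so every position that can arise here has a ≤ 5 and b ≤ 3; it is enough to label the cells with 0 ≤ a ≤ 5 and 0 ≤ b ≤ 3.
Every move lowers a or b (never raises either), so fill the grid row by row in increasing a, and left to right within a row: each cell's successors are then already labelled.
      b=0  b=1  b=2  b=3
a=0:    L    W    L    W
a=1:    L    W    L    W
a=2:    L    W    L    W
a=3:    L    W    L    W
a=4:    W    L    W    L
a=5:    W    L    W    L
Cells with no legal move (terminal, hence L): (0,0), (1,0), (2,0), (3,0).
The remaining L cells, each justified by listing all of its moves:
(0,2): L (sole option (0,1)(W) is W)
(1,2): L (sole option (1,1)(W) is W)
(2,2): L (sole option (2,1)(W) is W)
(3,2): L (sole option (3,1)(W) is W)
(4,1): L (options (0,1)(W), (4,0)(W) are all W)
(4,3): L (options (0,3)(W), (4,2)(W), (4,0)(W) are all W)
(5,1): L (options (1,1)(W), (5,0)(W) are all W)
(5,3): L (options (1,3)(W), (5,2)(W), (5,0)(W) are all W)
Every other cell has at least one move into one of the L cells above, so it is W.
(4,3): one of the L cells justified above, so L
(5,0): the move to (1,0) reaches an L cell, so W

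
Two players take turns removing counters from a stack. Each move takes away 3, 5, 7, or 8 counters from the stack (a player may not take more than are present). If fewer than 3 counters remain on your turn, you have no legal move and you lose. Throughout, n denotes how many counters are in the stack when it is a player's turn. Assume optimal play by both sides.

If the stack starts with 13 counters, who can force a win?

Positions with no move are L. A position that does have a move is losing for the player to move precisely when every available move leads to a winning position for the opponent. Fill in the labels:
n=0: no move → L
n=1: no move → L
n=2: no move → L
n=3: →0(L), so W
n=4: →1(L), so W
n=5: →2(L), so W
n=6: →1(L), so W
n=7: →2(L), so W
n=8: →1(L), so W
n=9: →2(L), so W
n=10: →2(L), so W
n=11: →8(W), 6(W), 4(W), 3(W) — all W, so L
n=12: →9(W), 7(W), 5(W), 4(W) — all W, so L
n=13: →10(W), 8(W), 6(W), 5(W) — all W, so L
The starting position 13 is L: whatever the player to move does, the opponent receives a W position.

The second player wins.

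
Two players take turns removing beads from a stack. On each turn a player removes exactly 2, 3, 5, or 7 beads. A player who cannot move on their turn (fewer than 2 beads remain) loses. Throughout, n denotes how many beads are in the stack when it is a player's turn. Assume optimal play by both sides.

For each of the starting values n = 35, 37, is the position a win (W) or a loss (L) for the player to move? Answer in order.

Classify positions by backward induction: terminal positions (no move available) are L. From any other position, the mover wins iff some move reaches an L.
n=0: no move → L
n=1: no move → L
n=2: reaches L-position 0 → W
n=3: reaches L-position 1 → W
n=4: reaches L-position 1 → W
n=5: reaches L-position 0 → W
n=6: reaches L-position 1 → W
n=7: reaches L-position 0 → W
n=8: reaches L-position 1 → W
n=9: only reaches 7(W), 6(W), 4(W), 2(W), all W → L
n=10: only reaches 8(W), 7(W), 5(W), 3(W), all W → L
n=11: reaches L-position 9 → W
n=12: reaches L-position 10 → W
n=13: reaches L-position 10 → W
n=14: reaches L-position 9 → W
n=15: reaches L-position 10 → W
n=16: reaches L-position 9 → W
n=17: reaches L-position 10 → W
n=18: only reaches 16(W), 15(W), 13(W), 11(W), all W → L
n=19: only reaches 17(W), 16(W), 14(W), 12(W), all W → L
n=20: reaches L-position 18 → W
n=21: reaches L-position 19 → W
n=22: reaches L-position 19 → W
n=23: reaches L-position 18 → W
n=24: reaches L-position 19 → W
n=25: reaches L-position 18 → W
n=26: reaches L-position 19 → W
n=27: only reaches 25(W), 24(W), 22(W), 20(W), all W → L
n=28: only reaches 26(W), 25(W), 23(W), 21(W), all W → L
n=29: reaches L-position 27 → W
n=30: reaches L-position 28 → W
n=31: reaches L-position 28 → W
n=32: reaches L-position 27 → W
n=33: reaches L-position 28 → W
n=34: reaches L-position 27 → W
n=35: reaches L-position 28 → W
n=36: only reaches 34(W), 33(W), 31(W), 29(W), all W → L
n=37: only reaches 35(W), 34(W), 32(W), 30(W), all W → L

35: W, 37: L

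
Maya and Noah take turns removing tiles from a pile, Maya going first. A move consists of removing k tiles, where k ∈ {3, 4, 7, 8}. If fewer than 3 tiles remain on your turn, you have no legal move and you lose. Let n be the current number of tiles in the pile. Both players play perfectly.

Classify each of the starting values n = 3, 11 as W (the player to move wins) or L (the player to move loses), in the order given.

Work bottom-up. With no move the player to move loses. Otherwise the position is W if at least one move leads to an L position for the opponent, and L if every move leads to a W.
n=0: no move → L
n=1: no move → L
n=2: no move → L
n=3: W (go to 0, an L position)
n=4: W (go to 1, an L position)
n=5: W (go to 2, an L position)
n=6: W (go to 2, an L position)
n=7: W (go to 0, an L position)
n=8: W (go to 1, an L position)
n=9: W (go to 2, an L position)
n=10: W (go to 2, an L position)
n=11: L (options 8(W), 7(W), 4(W), 3(W) are all W)

3: W, 11: L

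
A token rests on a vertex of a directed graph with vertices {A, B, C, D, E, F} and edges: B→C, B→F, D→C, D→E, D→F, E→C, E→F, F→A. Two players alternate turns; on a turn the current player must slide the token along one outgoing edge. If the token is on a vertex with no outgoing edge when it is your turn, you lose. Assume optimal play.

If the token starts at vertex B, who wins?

The first player wins.

Positions with no move are L. A position that does have a move is losing for the player to move precisely when every available move leads to a winning position for the opponent. Fill in the labels:
Every edge goes from a vertex to one that appears earlier in the order C, A, F, E, D, B, so processing vertices in that order labels each vertex after all of its successors.
C: no outgoing edge → L
A: no outgoing edge → L
F: →A(L), so W
E: →C(L), so W
D: →C(L), so W
B: →C(L), so W
The starting position B is W: the player to move should move to C, handing over an L position.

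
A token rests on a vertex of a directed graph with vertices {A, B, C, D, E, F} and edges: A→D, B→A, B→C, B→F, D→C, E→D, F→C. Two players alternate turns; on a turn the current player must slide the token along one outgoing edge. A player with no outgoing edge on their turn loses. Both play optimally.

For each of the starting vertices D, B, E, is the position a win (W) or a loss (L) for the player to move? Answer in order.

D: W, B: W, E: L

Classify positions by backward induction: terminal positions (no move available) are L. From any other position, the mover wins iff some move reaches an L.
Every edge goes from a vertex to one that appears earlier in the order C, F, D, A, B, E, so processing vertices in that order labels each vertex after all of its successors.
C: no outgoing edge → L
F: →C(L), so W
D: →C(L), so W
A: →D(W) only, which is W, so L
B: →A(L), so W
E: →D(W) only, which is W, so L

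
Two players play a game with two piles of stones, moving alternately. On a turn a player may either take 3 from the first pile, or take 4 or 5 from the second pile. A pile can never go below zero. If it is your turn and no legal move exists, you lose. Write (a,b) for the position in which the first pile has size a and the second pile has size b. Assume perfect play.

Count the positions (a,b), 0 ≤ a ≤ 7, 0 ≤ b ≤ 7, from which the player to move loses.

32

Label each position W (a win for the player to move) or L (a loss). A position with no legal move is L; any other position is W exactly when some move reaches an L, and L when every move reaches a W.
Every move lowers a or b (never raises either), so fill the grid row by row in increasing a, and left to right within a row: each cell's successors are then already labelled.
      b=0  b=1  b=2  b=3  b=4  b=5  b=6  b=7
a=0:    L    L    L    L    W    W    W    W
a=1:    L    L    L    L    W    W    W    W
a=2:    L    L    L    L    W    W    W    W
a=3:    W    W    W    W    L    L    L    L
a=4:    W    W    W    W    L    L    L    L
a=5:    W    W    W    W    L    L    L    L
a=6:    L    L    L    L    W    W    W    W
a=7:    L    L    L    L    W    W    W    W
Cells with no legal move (terminal, hence L): (0,0), (0,1), (0,2), (0,3), (1,0), (1,1), (1,2), (1,3), (2,0), (2,1), (2,2), (2,3).
The remaining L cells, each justified by listing all of its moves:
(3,4): moves to (0,4)(W), (3,0)(W); every one is W ⇒ L
(3,5): moves to (0,5)(W), (3,1)(W), (3,0)(W); every one is W ⇒ L
(3,6): moves to (0,6)(W), (3,2)(W), (3,1)(W); every one is W ⇒ L
(3,7): moves to (0,7)(W), (3,3)(W), (3,2)(W); every one is W ⇒ L
(4,4): moves to (1,4)(W), (4,0)(W); every one is W ⇒ L
(4,5): moves to (1,5)(W), (4,1)(W), (4,0)(W); every one is W ⇒ L
(4,6): moves to (1,6)(W), (4,2)(W), (4,1)(W); every one is W ⇒ L
(4,7): moves to (1,7)(W), (4,3)(W), (4,2)(W); every one is W ⇒ L
(5,4): moves to (2,4)(W), (5,0)(W); every one is W ⇒ L
(5,5): moves to (2,5)(W), (5,1)(W), (5,0)(W); every one is W ⇒ L
(5,6): moves to (2,6)(W), (5,2)(W), (5,1)(W); every one is W ⇒ L
(5,7): moves to (2,7)(W), (5,3)(W), (5,2)(W); every one is W ⇒ L
(6,0): the only move is to (3,0)(W), a W ⇒ L
(6,1): the only move is to (3,1)(W), a W ⇒ L
(6,2): the only move is to (3,2)(W), a W ⇒ L
(6,3): the only move is to (3,3)(W), a W ⇒ L
(7,0): the only move is to (4,0)(W), a W ⇒ L
(7,1): the only move is to (4,1)(W), a W ⇒ L
(7,2): the only move is to (4,2)(W), a W ⇒ L
(7,3): the only move is to (4,3)(W), a W ⇒ L
Every other cell has at least one move into one of the L cells above, so it is W.
L cells per row: a=0: 4, a=1: 4, a=2: 4, a=3: 4, a=4: 4, a=5: 4, a=6: 4, a=7: 4; total 32.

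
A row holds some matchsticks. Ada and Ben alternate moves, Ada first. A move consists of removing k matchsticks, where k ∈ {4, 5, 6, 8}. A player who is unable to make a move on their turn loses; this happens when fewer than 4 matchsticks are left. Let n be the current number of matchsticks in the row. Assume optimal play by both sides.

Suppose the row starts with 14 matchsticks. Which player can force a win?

Ben wins.

Work bottom-up. With no move the player to move loses. Otherwise the position is W if at least one move leads to an L position for the opponent, and L if every move leads to a W.
n=0: no move → L
n=1: no move → L
n=2: no move → L
n=3: no move → L
n=4: W (go to 0, an L position)
n=5: W (go to 1, an L position)
n=6: W (go to 2, an L position)
n=7: W (go to 3, an L position)
n=8: W (go to 3, an L position)
n=9: W (go to 3, an L position)
n=10: W (go to 2, an L position)
n=11: W (go to 3, an L position)
n=12: L (options 8(W), 7(W), 6(W), 4(W) are all W)
n=13: L (options 9(W), 8(W), 7(W), 5(W) are all W)
n=14: L (options 10(W), 9(W), 8(W), 6(W) are all W)
Every move from 14 reaches a W position, so the mover loses.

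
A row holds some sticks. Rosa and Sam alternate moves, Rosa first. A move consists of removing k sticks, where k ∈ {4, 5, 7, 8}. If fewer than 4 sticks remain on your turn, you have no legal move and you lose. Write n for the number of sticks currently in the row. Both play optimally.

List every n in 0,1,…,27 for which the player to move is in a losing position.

Use the standard recursion: the mover loses at a terminal position; elsewhere, the mover wins exactly when some move hands the opponent an L position.
n=0: no move → L
n=1: no move → L
n=2: no move → L
n=3: no move → L
n=4: →0(L), so W
n=5: →1(L), so W
n=6: →2(L), so W
n=7: →3(L), so W
n=8: →3(L), so W
n=9: →2(L), so W
n=10: →3(L), so W
n=11: →3(L), so W
n=12: →8(W), 7(W), 5(W), 4(W) — all W, so L
n=13: →9(W), 8(W), 6(W), 5(W) — all W, so L
n=14: →10(W), 9(W), 7(W), 6(W) — all W, so L
n=15: →11(W), 10(W), 8(W), 7(W) — all W, so L
n=16: →12(L), so W
n=17: →13(L), so W
n=18: →14(L), so W
n=19: →15(L), so W
n=20: →15(L), so W
n=21: →14(L), so W
n=22: →15(L), so W
n=23: →15(L), so W
n=24: →20(W), 19(W), 17(W), 16(W) — all W, so L
n=25: →21(W), 20(W), 18(W), 17(W) — all W, so L
n=26: →22(W), 21(W), 19(W), 18(W) — all W, so L
n=27: →23(W), 22(W), 20(W), 19(W) — all W, so L
Reading off the rows marked L gives the requested list; there are 12 such values of n.

0, 1, 2, 3, 12, 13, 14, 15, 24, 25, 26, 27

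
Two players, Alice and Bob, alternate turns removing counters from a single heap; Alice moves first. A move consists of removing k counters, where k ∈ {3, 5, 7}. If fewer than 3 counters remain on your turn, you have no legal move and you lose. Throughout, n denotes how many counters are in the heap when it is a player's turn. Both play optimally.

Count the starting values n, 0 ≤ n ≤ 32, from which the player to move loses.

Use the standard recursion: the mover loses at a terminal position; elsewhere, the mover wins exactly when some move hands the opponent an L position.
n=0: no move → L
n=1: no move → L
n=2: no move → L
n=3: can move to 0, which is L ⇒ W
n=4: can move to 1, which is L ⇒ W
n=5: can move to 2, which is L ⇒ W
n=6: can move to 1, which is L ⇒ W
n=7: can move to 2, which is L ⇒ W
n=8: can move to 1, which is L ⇒ W
n=9: can move to 2, which is L ⇒ W
n=10: moves to 7(W), 5(W), 3(W); every one is W ⇒ L
n=11: moves to 8(W), 6(W), 4(W); every one is W ⇒ L
n=12: moves to 9(W), 7(W), 5(W); every one is W ⇒ L
n=13: can move to 10, which is L ⇒ W
n=14: can move to 11, which is L ⇒ W
n=15: can move to 12, which is L ⇒ W
n=16: can move to 11, which is L ⇒ W
n=17: can move to 12, which is L ⇒ W
n=18: can move to 11, which is L ⇒ W
n=19: can move to 12, which is L ⇒ W
n=20: moves to 17(W), 15(W), 13(W); every one is W ⇒ L
n=21: moves to 18(W), 16(W), 14(W); every one is W ⇒ L
n=22: moves to 19(W), 17(W), 15(W); every one is W ⇒ L
n=23: can move to 20, which is L ⇒ W
n=24: can move to 21, which is L ⇒ W
n=25: can move to 22, which is L ⇒ W
n=26: can move to 21, which is L ⇒ W
n=27: can move to 22, which is L ⇒ W
n=28: can move to 21, which is L ⇒ W
n=29: can move to 22, which is L ⇒ W
n=30: moves to 27(W), 25(W), 23(W); every one is W ⇒ L
n=31: moves to 28(W), 26(W), 24(W); every one is W ⇒ L
n=32: moves to 29(W), 27(W), 25(W); every one is W ⇒ L
L entries with 0 ≤ n ≤ 32: n = 0, 1, 2, 10, 11, 12, 20, 21, 22, 30, 31, 32; that makes 12.

12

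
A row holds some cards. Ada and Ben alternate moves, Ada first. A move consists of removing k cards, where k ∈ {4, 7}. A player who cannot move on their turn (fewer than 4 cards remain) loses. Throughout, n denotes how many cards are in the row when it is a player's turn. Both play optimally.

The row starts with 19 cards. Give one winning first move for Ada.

Remove 7, leaving 12.

Label each position W (a win for the player to move) or L (a loss). A position with no legal move is L; any other position is W exactly when some move reaches an L, and L when every move reaches a W.
n=0: no move → L
n=1: no move → L
n=2: no move → L
n=3: no move → L
n=4: reaches L-position 0 → W
n=5: reaches L-position 1 → W
n=6: reaches L-position 2 → W
n=7: reaches L-position 3 → W
n=8: reaches L-position 1 → W
n=9: reaches L-position 2 → W
n=10: reaches L-position 3 → W
n=11: only reaches 7(W), 4(W), all W → L
n=12: only reaches 8(W), 5(W), all W → L
n=13: only reaches 9(W), 6(W), all W → L
n=14: only reaches 10(W), 7(W), all W → L
n=15: reaches L-position 11 → W
n=16: reaches L-position 12 → W
n=17: reaches L-position 13 → W
n=18: reaches L-position 14 → W
n=19: reaches L-position 12 → W
From 19, the L positions reachable in one move are: 12.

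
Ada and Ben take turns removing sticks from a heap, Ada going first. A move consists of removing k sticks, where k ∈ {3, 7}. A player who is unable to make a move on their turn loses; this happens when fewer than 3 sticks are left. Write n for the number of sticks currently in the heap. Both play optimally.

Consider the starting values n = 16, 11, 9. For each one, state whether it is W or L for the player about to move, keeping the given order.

16: L, 11: L, 9: W

Positions with no move are L. A position that does have a move is losing for the player to move precisely when every available move leads to a winning position for the opponent. Fill in the labels:
n=0: no move → L
n=1: no move → L
n=2: no move → L
n=3: can move to 0, which is L ⇒ W
n=4: can move to 1, which is L ⇒ W
n=5: can move to 2, which is L ⇒ W
n=6: the only move is to 3(W), a W ⇒ L
n=7: can move to 0, which is L ⇒ W
n=8: can move to 1, which is L ⇒ W
n=9: can move to 6, which is L ⇒ W
n=10: moves to 7(W), 3(W); every one is W ⇒ L
n=11: moves to 8(W), 4(W); every one is W ⇒ L
n=12: moves to 9(W), 5(W); every one is W ⇒ L
n=13: can move to 10, which is L ⇒ W
n=14: can move to 11, which is L ⇒ W
n=15: can move to 12, which is L ⇒ W
n=16: moves to 13(W), 9(W); every one is W ⇒ L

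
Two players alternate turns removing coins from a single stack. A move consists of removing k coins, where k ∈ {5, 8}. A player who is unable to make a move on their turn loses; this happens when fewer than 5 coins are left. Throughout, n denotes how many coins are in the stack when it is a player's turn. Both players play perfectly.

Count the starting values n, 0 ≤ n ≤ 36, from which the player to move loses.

Build the W/L table. Terminal = L. A non-terminal position is W if it has a move to some L; otherwise it is L.
n=0: no move → L
n=1: no move → L
n=2: no move → L
n=3: no move → L
n=4: no move → L
n=5: W (go to 0, an L position)
n=6: W (go to 1, an L position)
n=7: W (go to 2, an L position)
n=8: W (go to 3, an L position)
n=9: W (go to 4, an L position)
n=10: W (go to 2, an L position)
n=11: W (go to 3, an L position)
n=12: W (go to 4, an L position)
n=13: L (options 8(W), 5(W) are all W)
n=14: L (options 9(W), 6(W) are all W)
n=15: L (options 10(W), 7(W) are all W)
n=16: L (options 11(W), 8(W) are all W)
n=17: L (options 12(W), 9(W) are all W)
n=18: W (go to 13, an L position)
n=19: W (go to 14, an L position)
n=20: W (go to 15, an L position)
n=21: W (go to 16, an L position)
n=22: W (go to 17, an L position)
n=23: W (go to 15, an L position)
n=24: W (go to 16, an L position)
n=25: W (go to 17, an L position)
n=26: L (options 21(W), 18(W) are all W)
n=27: L (options 22(W), 19(W) are all W)
n=28: L (options 23(W), 20(W) are all W)
n=29: L (options 24(W), 21(W) are all W)
n=30: L (options 25(W), 22(W) are all W)
n=31: W (go to 26, an L position)
n=32: W (go to 27, an L position)
n=33: W (go to 28, an L position)
n=34: W (go to 29, an L position)
n=35: W (go to 30, an L position)
n=36: W (go to 28, an L position)
L entries with 0 ≤ n ≤ 36: n = 0, 1, 2, 3, 4, 13, 14, 15, 16, 17, 26, 27, 28, 29, 30; that makes 15.

15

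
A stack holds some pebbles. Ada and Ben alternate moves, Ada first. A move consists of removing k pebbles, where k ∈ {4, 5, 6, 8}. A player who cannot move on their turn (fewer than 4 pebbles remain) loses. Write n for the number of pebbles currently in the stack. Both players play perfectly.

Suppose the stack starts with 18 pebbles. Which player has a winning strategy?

Ada wins.

Label each position W (a win for the player to move) or L (a loss). A position with no legal move is L; any other position is W exactly when some move reaches an L, and L when every move reaches a W.
n=0: no move → L
n=1: no move → L
n=2: no move → L
n=3: no move → L
n=4: →0(L), so W
n=5: →1(L), so W
n=6: →2(L), so W
n=7: →3(L), so W
n=8: →3(L), so W
n=9: →3(L), so W
n=10: →2(L), so W
n=11: →3(L), so W
n=12: →8(W), 7(W), 6(W), 4(W) — all W, so L
n=13: →9(W), 8(W), 7(W), 5(W) — all W, so L
n=14: →10(W), 9(W), 8(W), 6(W) — all W, so L
n=15: →11(W), 10(W), 9(W), 7(W) — all W, so L
n=16: →12(L), so W
n=17: →13(L), so W
n=18: →14(L), so W
The starting position 18 is W: Ada should remove 4, leaving 14, handing over an L position.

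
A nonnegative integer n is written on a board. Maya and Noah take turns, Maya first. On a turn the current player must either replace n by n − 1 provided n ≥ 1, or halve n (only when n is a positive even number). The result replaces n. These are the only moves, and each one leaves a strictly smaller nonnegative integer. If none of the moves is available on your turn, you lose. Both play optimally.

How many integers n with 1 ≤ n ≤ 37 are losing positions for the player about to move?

18

Build the W/L table. Terminal = L. A non-terminal position is W if it has a move to some L; otherwise it is L.
n=0: no move → L
n=1: can move to 0, which is L ⇒ W
n=2: the only move is to 1(W), a W ⇒ L
n=3: can move to 2, which is L ⇒ W
n=4: can move to 2, which is L ⇒ W
n=5: the only move is to 4(W), a W ⇒ L
n=6: can move to 5, which is L ⇒ W
n=7: the only move is to 6(W), a W ⇒ L
n=8: can move to 7, which is L ⇒ W
n=9: the only move is to 8(W), a W ⇒ L
n=10: can move to 5, which is L ⇒ W
n=11: the only move is to 10(W), a W ⇒ L
n=12: can move to 11, which is L ⇒ W
n=13: the only move is to 12(W), a W ⇒ L
n=14: can move to 7, which is L ⇒ W
n=15: the only move is to 14(W), a W ⇒ L
n=16: can move to 15, which is L ⇒ W
n=17: the only move is to 16(W), a W ⇒ L
n=18: can move to 9, which is L ⇒ W
n=19: the only move is to 18(W), a W ⇒ L
n=20: can move to 19, which is L ⇒ W
n=21: the only move is to 20(W), a W ⇒ L
n=22: can move to 11, which is L ⇒ W
n=23: the only move is to 22(W), a W ⇒ L
n=24: can move to 23, which is L ⇒ W
n=25: the only move is to 24(W), a W ⇒ L
n=26: can move to 13, which is L ⇒ W
n=27: the only move is to 26(W), a W ⇒ L
n=28: can move to 27, which is L ⇒ W
n=29: the only move is to 28(W), a W ⇒ L
n=30: can move to 15, which is L ⇒ W
n=31: the only move is to 30(W), a W ⇒ L
n=32: can move to 31, which is L ⇒ W
n=33: the only move is to 32(W), a W ⇒ L
n=34: can move to 17, which is L ⇒ W
n=35: the only move is to 34(W), a W ⇒ L
n=36: can move to 35, which is L ⇒ W
n=37: the only move is to 36(W), a W ⇒ L
L entries with 1 ≤ n ≤ 37 (n=0 is outside the asked range and is not counted): n = 2, 5, 7, 9, 11, 13, 15, 17, 19, 21, 23, 25, 27, 29, 31, 33, 35, 37; that makes 18.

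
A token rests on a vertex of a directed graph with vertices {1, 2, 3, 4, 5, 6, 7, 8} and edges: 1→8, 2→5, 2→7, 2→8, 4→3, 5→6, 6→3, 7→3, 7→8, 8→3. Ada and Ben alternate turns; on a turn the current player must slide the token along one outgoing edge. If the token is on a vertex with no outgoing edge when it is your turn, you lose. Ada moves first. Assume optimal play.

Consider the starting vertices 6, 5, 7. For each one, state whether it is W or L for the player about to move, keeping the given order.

Work bottom-up. With no move the player to move loses. Otherwise the position is W if at least one move leads to an L position for the opponent, and L if every move leads to a W.
Every edge goes from a vertex to one that appears earlier in the order 3, 6, 8, 1, 7, 4, 5, 2, so processing vertices in that order labels each vertex after all of its successors.
3: no outgoing edge → L
6: can move to 3, which is L ⇒ W
8: can move to 3, which is L ⇒ W
1: the only move is to 8(W), a W ⇒ L
7: can move to 3, which is L ⇒ W
4: can move to 3, which is L ⇒ W
5: the only move is to 6(W), a W ⇒ L
2: can move to 5, which is L ⇒ W

6: W, 5: L, 7: W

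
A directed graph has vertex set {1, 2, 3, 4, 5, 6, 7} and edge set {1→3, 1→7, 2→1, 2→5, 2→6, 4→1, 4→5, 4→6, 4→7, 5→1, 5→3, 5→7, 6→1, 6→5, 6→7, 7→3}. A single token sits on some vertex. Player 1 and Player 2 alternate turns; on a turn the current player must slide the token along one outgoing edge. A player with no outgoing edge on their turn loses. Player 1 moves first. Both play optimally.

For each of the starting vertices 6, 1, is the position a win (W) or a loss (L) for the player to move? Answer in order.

6: L, 1: W

Compute win/loss labels from the base case upward. A position with no move is L. Any other position is W if it can reach an L in one move, else L.
Every edge goes from a vertex to one that appears earlier in the order 3, 7, 1, 5, 6, 4, 2, so processing vertices in that order labels each vertex after all of its successors.
3: no outgoing edge → L
7: can move to 3, which is L ⇒ W
1: can move to 3, which is L ⇒ W
5: can move to 3, which is L ⇒ W
6: moves to 5(W), 1(W), 7(W); every one is W ⇒ L
4: can move to 6, which is L ⇒ W
2: can move to 6, which is L ⇒ W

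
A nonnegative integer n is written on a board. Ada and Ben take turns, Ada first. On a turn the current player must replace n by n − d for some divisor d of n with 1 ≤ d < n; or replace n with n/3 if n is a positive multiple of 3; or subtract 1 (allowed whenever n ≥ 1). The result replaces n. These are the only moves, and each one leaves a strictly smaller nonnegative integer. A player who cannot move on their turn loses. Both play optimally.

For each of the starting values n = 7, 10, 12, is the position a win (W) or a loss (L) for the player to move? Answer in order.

Label each position W (a win for the player to move) or L (a loss). A position with no legal move is L; any other position is W exactly when some move reaches an L, and L when every move reaches a W.
n=0: no move → L
n=1: W (go to 0, an L position)
n=2: L (sole option 1(W) is W)
n=3: W (go to 2, an L position)
n=4: W (go to 2, an L position)
n=5: L (sole option 4(W) is W)
n=6: W (go to 2, an L position)
n=7: L (sole option 6(W) is W)
n=8: W (go to 7, an L position)
n=9: L (options 3(W), 6(W), 8(W) are all W)
n=10: W (go to 5, an L position)
n=11: L (sole option 10(W) is W)
n=12: W (go to 9, an L position)

7: L, 10: W, 12: W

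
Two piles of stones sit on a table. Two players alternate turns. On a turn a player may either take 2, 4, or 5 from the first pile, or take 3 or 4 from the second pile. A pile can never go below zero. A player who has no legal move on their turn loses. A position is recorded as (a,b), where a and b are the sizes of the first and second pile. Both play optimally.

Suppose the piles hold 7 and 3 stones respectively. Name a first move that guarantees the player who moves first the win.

Move to (3,3).

Positions with no move are L. A position that does have a move is losing for the player to move precisely when every available move leads to a winning position for the opponent. Fill in the labels:
No move ever increases a pile, so every position that can arise here has a ≤ 7 and b ≤ 3; it is enough to label the cells with 0 ≤ a ≤ 7 and 0 ≤ b ≤ 3.
Every move lowers a or b (never raises either), so fill the grid row by row in increasing a, and left to right within a row: each cell's successors are then already labelled.
      b=0  b=1  b=2  b=3
a=0:    L    L    L    W
a=1:    L    L    L    W
a=2:    W    W    W    L
a=3:    W    W    W    L
a=4:    W    W    W    W
a=5:    W    W    W    W
a=6:    W    W    W    W
a=7:    L    L    L    W
Cells with no legal move (terminal, hence L): (0,0), (0,1), (0,2), (1,0), (1,1), (1,2).
The remaining L cells, each justified by listing all of its moves:
(2,3): moves to (0,3)(W), (2,0)(W); every one is W ⇒ L
(3,3): moves to (1,3)(W), (3,0)(W); every one is W ⇒ L
(7,0): moves to (5,0)(W), (3,0)(W), (2,0)(W); every one is W ⇒ L
(7,1): moves to (5,1)(W), (3,1)(W), (2,1)(W); every one is W ⇒ L
(7,2): moves to (5,2)(W), (3,2)(W), (2,2)(W); every one is W ⇒ L
Every other cell has at least one move into one of the L cells above, so it is W.
From (7,3), the L positions reachable in one move are: (3,3), (2,3), (7,0). Any move reaching one of these is winning.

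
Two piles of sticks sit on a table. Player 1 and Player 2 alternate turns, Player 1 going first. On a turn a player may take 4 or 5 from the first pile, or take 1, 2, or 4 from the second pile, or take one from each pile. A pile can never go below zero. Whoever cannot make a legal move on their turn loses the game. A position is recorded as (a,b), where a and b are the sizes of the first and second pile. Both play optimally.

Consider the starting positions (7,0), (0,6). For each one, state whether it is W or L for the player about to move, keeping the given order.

(7,0): W, (0,6): L

Compute win/loss labels from the base case upward. A position with no move is L. Any other position is W if it can reach an L in one move, else L.
No move ever increases a pile, so every position that can arise here has a ≤ 7 and b ≤ 6; it is enough to label the cells with 0 ≤ a ≤ 7 and 0 ≤ b ≤ 6.
Every move lowers a or b (never raises either), so fill the grid row by row in increasing a, and left to right within a row: each cell's successors are then already labelled.
      b=0  b=1  b=2  b=3  b=4  b=5  b=6
a=0:    L    W    W    L    W    W    L
a=1:    L    W    W    L    W    W    L
a=2:    L    W    W    L    W    W    L
a=3:    L    W    W    L    W    W    L
a=4:    W    W    L    W    W    L    W
a=5:    W    L    W    W    L    W    W
a=6:    W    L    W    W    L    W    W
a=7:    W    L    W    W    L    W    W
Cells with no legal move (terminal, hence L): (0,0), (1,0), (2,0), (3,0).
The remaining L cells, each justified by listing all of its moves:
(0,3): only reaches (0,2)(W), (0,1)(W), all W → L
(0,6): only reaches (0,5)(W), (0,4)(W), (0,2)(W), all W → L
(1,3): only reaches (1,2)(W), (1,1)(W), (0,2)(W), all W → L
(1,6): only reaches (1,5)(W), (1,4)(W), (1,2)(W), (0,5)(W), all W → L
(2,3): only reaches (2,2)(W), (2,1)(W), (1,2)(W), all W → L
(2,6): only reaches (2,5)(W), (2,4)(W), (2,2)(W), (1,5)(W), all W → L
(3,3): only reaches (3,2)(W), (3,1)(W), (2,2)(W), all W → L
(3,6): only reaches (3,5)(W), (3,4)(W), (3,2)(W), (2,5)(W), all W → L
(4,2): only reaches (0,2)(W), (4,1)(W), (4,0)(W), (3,1)(W), all W → L
(4,5): only reaches (0,5)(W), (4,4)(W), (4,3)(W), (4,1)(W), (3,4)(W), all W → L
(5,1): only reaches (1,1)(W), (0,1)(W), (5,0)(W), (4,0)(W), all W → L
(5,4): only reaches (1,4)(W), (0,4)(W), (5,3)(W), (5,2)(W), (5,0)(W), (4,3)(W), all W → L
(6,1): only reaches (2,1)(W), (1,1)(W), (6,0)(W), (5,0)(W), all W → L
(6,4): only reaches (2,4)(W), (1,4)(W), (6,3)(W), (6,2)(W), (6,0)(W), (5,3)(W), all W → L
(7,1): only reaches (3,1)(W), (2,1)(W), (7,0)(W), (6,0)(W), all W → L
(7,4): only reaches (3,4)(W), (2,4)(W), (7,3)(W), (7,2)(W), (7,0)(W), (6,3)(W), all W → L
Every other cell has at least one move into one of the L cells above, so it is W.
(7,0): the move to (3,0) reaches an L cell, so W
(0,6): one of the L cells justified above, so L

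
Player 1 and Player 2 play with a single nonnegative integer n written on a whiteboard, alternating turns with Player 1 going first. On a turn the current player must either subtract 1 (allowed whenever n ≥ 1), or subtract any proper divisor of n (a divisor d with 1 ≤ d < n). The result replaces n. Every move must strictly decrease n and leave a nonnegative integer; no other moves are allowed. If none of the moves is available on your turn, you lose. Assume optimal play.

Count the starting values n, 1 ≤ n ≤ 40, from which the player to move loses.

19

Work bottom-up. With no move the player to move loses. Otherwise the position is W if at least one move leads to an L position for the opponent, and L if every move leads to a W.
n=0: no move → L
n=1: reaches L-position 0 → W
n=2: only reaches 1(W), which is W → L
n=3: reaches L-position 2 → W
n=4: reaches L-position 2 → W
n=5: only reaches 4(W), which is W → L
n=6: reaches L-position 5 → W
n=7: only reaches 6(W), which is W → L
n=8: reaches L-position 7 → W
n=9: only reaches 6(W), 8(W), all W → L
n=10: reaches L-position 5 → W
n=11: only reaches 10(W), which is W → L
n=12: reaches L-position 9 → W
n=13: only reaches 12(W), which is W → L
n=14: reaches L-position 7 → W
n=15: only reaches 10(W), 12(W), 14(W), all W → L
n=16: reaches L-position 15 → W
n=17: only reaches 16(W), which is W → L
n=18: reaches L-position 9 → W
n=19: only reaches 18(W), which is W → L
n=20: reaches L-position 15 → W
n=21: only reaches 14(W), 18(W), 20(W), all W → L
n=22: reaches L-position 11 → W
n=23: only reaches 22(W), which is W → L
n=24: reaches L-position 21 → W
n=25: only reaches 20(W), 24(W), all W → L
n=26: reaches L-position 13 → W
n=27: only reaches 18(W), 24(W), 26(W), all W → L
n=28: reaches L-position 21 → W
n=29: only reaches 28(W), which is W → L
n=30: reaches L-position 15 → W
n=31: only reaches 30(W), which is W → L
n=32: reaches L-position 31 → W
n=33: only reaches 22(W), 30(W), 32(W), all W → L
n=34: reaches L-position 17 → W
n=35: only reaches 28(W), 30(W), 34(W), all W → L
n=36: reaches L-position 27 → W
n=37: only reaches 36(W), which is W → L
n=38: reaches L-position 19 → W
n=39: only reaches 26(W), 36(W), 38(W), all W → L
n=40: reaches L-position 35 → W
L entries with 1 ≤ n ≤ 40 (n=0 is outside the asked range and is not counted): n = 2, 5, 7, 9, 11, 13, 15, 17, 19, 21, 23, 25, 27, 29, 31, 33, 35, 37, 39; that makes 19.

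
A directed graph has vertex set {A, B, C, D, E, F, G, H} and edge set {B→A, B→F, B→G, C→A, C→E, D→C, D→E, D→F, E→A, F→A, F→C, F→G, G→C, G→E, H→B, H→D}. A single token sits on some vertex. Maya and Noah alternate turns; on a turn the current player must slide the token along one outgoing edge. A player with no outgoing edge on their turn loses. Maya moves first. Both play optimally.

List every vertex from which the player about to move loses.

A, D, G

Classify positions by backward induction: terminal positions (no move available) are L. From any other position, the mover wins iff some move reaches an L.
Every edge goes from a vertex to one that appears earlier in the order A, E, C, G, F, B, D, H, so processing vertices in that order labels each vertex after all of its successors.
A: no outgoing edge → L
E: →A(L), so W
C: →A(L), so W
G: →C(W), E(W) — all W, so L
F: →G(L), so W
B: →G(L), so W
D: →F(W), C(W), E(W) — all W, so L
H: →D(L), so W
The losing starting vertices are exactly the entries labelled L in this table (3 of them).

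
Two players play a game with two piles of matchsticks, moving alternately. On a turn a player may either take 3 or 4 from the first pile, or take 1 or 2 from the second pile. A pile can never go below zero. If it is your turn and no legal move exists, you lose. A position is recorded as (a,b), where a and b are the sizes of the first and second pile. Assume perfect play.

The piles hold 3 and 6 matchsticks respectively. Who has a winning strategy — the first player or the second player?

The first player wins.

Compute win/loss labels from the base case upward. A position with no move is L. Any other position is W if it can reach an L in one move, else L.
No move ever increases a pile, so every position that can arise here has a ≤ 3 and b ≤ 6; it is enough to label the cells with 0 ≤ a ≤ 3 and 0 ≤ b ≤ 6.
Every move lowers a or b (never raises either), so fill the grid row by row in increasing a, and left to right within a row: each cell's successors are then already labelled.
      b=0  b=1  b=2  b=3  b=4  b=5  b=6
a=0:    L    W    W    L    W    W    L
a=1:    L    W    W    L    W    W    L
a=2:    L    W    W    L    W    W    L
a=3:    W    L    W    W    L    W    W
Cells with no legal move (terminal, hence L): (0,0), (1,0), (2,0).
The remaining L cells, each justified by listing all of its moves:
(0,3): only reaches (0,2)(W), (0,1)(W), all W → L
(0,6): only reaches (0,5)(W), (0,4)(W), all W → L
(1,3): only reaches (1,2)(W), (1,1)(W), all W → L
(1,6): only reaches (1,5)(W), (1,4)(W), all W → L
(2,3): only reaches (2,2)(W), (2,1)(W), all W → L
(2,6): only reaches (2,5)(W), (2,4)(W), all W → L
(3,1): only reaches (0,1)(W), (3,0)(W), all W → L
(3,4): only reaches (0,4)(W), (3,3)(W), (3,2)(W), all W → L
Every other cell has at least one move into one of the L cells above, so it is W.
The starting position (3,6) is W: the player to move should move to (0,6), handing over an L position.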